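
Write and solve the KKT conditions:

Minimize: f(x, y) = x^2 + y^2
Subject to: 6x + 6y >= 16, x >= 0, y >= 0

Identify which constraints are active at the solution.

KKT conditions for min x^2 + y^2 s.t. 6x + 6y >= 16, x >= 0, y >= 0:
Stationarity: 2x = mu*6 + mu_x, 2y = mu*6 + mu_y, with mu, mu_x, mu_y >= 0
Complementary slackness: mu*(6x + 6y - 16) = 0, mu_x*x = 0, mu_y*y = 0
(0, 0) is infeasible (6*0 + 6*0 < 16), so if mu = 0 stationarity would force x = mu_x/2 >= 0, y = mu_y/2 >= 0 with mu_x*x = mu_y*y = 0, i.e. x = y = 0: contradiction. Hence mu > 0 and 6x + 6y = 16 is active.
Try x > 0, y > 0 (so mu_x = mu_y = 0): x = 6*mu/2, y = 6*mu/2
Substitute: 6*(6*mu/2) + 6*(6*mu/2) = 16
  mu*72/2 = 16 => mu = 4/9
x* = 4/3 > 0, y* = 4/3 > 0, consistent with mu_x = mu_y = 0.
f is convex and the constraints are linear, so this KKT point is the global minimum.
f* = 32/9
Active constraints: 6x + 6y >= 16 (holds with equality, mu = 4/9 > 0); x >= 0 and y >= 0 are inactive (mu_x = mu_y = 0).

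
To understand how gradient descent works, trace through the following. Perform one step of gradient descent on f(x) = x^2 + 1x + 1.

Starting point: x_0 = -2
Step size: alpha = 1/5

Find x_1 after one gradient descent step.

f(x) = x^2 + 1x + 1
f'(x) = 2x + 1
f'(-2) = 2*-2 + (1) = -3
x_1 = x_0 - alpha * f'(x_0) = -2 - 1/5 * -3 = -7/5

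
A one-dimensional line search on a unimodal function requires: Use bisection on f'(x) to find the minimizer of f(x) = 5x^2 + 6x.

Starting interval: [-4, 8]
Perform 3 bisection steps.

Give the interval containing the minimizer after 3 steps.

Finding critical point of f(x) = 5x^2 + 6x using bisection on f'(x) = 10x + 6.
f'(x) = 0 when x = -3/5.
Starting interval: [-4, 8]
Step 1: mid = 2, f'(mid) = 26, new interval = [-4, 2]
Step 2: mid = -1, f'(mid) = -4, new interval = [-1, 2]
Step 3: mid = 1/2, f'(mid) = 11, new interval = [-1, 1/2]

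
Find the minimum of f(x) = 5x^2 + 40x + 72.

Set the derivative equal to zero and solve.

f(x) = 5x^2 + 40x + 72
f'(x) = 10x + (40) = 0
x = -40/10 = -4
f(-4) = -8
Since f''(x) = 10 > 0, this is a minimum.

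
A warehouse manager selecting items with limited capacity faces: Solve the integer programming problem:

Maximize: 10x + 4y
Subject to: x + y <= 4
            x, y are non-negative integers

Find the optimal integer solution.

Objective: 10x + 4y, constraint: x + y <= 4
Coefficient of x is 10 >= coefficient of y is 4, so allocate the entire budget to x.
Optimal: x = 4, y = 0, value = 40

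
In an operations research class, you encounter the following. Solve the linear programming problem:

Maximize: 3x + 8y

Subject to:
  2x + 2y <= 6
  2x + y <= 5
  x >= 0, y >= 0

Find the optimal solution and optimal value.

Feasible vertices: (0, 0), (0, 3), (2, 1), (5/2, 0)
Objective 3x + 8y at each:
  (0, 0): 0
  (0, 3): 24
  (2, 1): 14
  (5/2, 0): 15/2
Maximum is 24 at (0, 3).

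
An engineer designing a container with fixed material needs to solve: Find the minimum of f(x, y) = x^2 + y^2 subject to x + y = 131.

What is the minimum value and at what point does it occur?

Substitute y = 131 - x into f(x,y) = x^2 + y^2:
g(x) = x^2 + (131 - x)^2 = 2x^2 - 262x + 17161
g'(x) = 4x - 262 = 0  =>  x = 131/2
y = 131 - 131/2 = 131/2
Minimum value = (131/2)^2 + (131/2)^2 = 17161/2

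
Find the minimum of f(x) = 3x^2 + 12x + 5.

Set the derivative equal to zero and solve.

f(x) = 3x^2 + 12x + 5
f'(x) = 6x + (12) = 0
x = -12/6 = -2
f(-2) = -7
Since f''(x) = 6 > 0, this is a minimum.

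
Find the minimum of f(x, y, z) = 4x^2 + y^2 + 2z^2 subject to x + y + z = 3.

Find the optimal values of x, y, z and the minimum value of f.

Using Lagrange multipliers on f = 4x^2 + y^2 + 2z^2 with constraint x + y + z = 3:
Conditions: 2*4*x = lambda, 2*1*y = lambda, 2*2*z = lambda
So x = lambda/8, y = lambda/2, z = lambda/4
Substituting into constraint: lambda * (7/8) = 3
lambda = 24/7
x = 3/7, y = 12/7, z = 6/7
Minimum value = 36/7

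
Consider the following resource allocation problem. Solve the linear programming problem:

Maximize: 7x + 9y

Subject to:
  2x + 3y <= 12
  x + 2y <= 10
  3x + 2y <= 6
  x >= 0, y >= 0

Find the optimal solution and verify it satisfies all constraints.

Feasible vertices: (0, 0), (0, 3), (2, 0)
Objective 7x + 9y at each vertex:
  (0, 0): 0
  (0, 3): 27
  (2, 0): 14
Maximum is 27 at (0, 3).
Verify constraints at (x, y) = (0, 3):
  2*0 + 3*3 = 9 <= 12
  1*0 + 2*3 = 6 <= 10
  3*0 + 2*3 = 6 <= 6 (active)
  x = 0 >= 0, y = 3 >= 0. All constraints satisfied.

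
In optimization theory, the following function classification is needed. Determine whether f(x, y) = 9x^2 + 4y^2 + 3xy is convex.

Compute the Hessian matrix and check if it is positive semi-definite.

f(x,y) = 9x^2 + 4y^2 + 3xy
Hessian H = [[18, 3], [3, 8]]
trace(H) = 26, det(H) = 135
Eigenvalues: (26 +/- sqrt(136)) / 2 = 18.83, 7.169
Since both eigenvalues > 0, f is convex.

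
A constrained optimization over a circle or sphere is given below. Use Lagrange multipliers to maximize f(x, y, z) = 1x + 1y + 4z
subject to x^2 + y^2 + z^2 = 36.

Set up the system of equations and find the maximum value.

Lagrange conditions: 1 = 2*lambda*x, 1 = 2*lambda*y, 4 = 2*lambda*z
So x:1 = y:1 = z:4, i.e. x = 1t, y = 1t, z = 4t
Constraint: t^2*(1^2 + 1^2 + 4^2) = 36
  t^2 * 18 = 36  =>  t = sqrt(2)
Maximum = 1*1t + 1*1t + 4*4t = 18*sqrt(2) = sqrt(648)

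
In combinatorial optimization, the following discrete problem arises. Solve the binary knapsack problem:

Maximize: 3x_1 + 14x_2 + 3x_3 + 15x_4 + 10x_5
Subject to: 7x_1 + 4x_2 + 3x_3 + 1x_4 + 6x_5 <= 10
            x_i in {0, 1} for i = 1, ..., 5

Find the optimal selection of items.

Items: item 1 (v=3, w=7), item 2 (v=14, w=4), item 3 (v=3, w=3), item 4 (v=15, w=1), item 5 (v=10, w=6)
Capacity: 10
Checking all 32 subsets (w = total weight, v = total value):
  {}: w = 0, v = 0
  {1}: w = 7, v = 3
  {2}: w = 4, v = 14
  {3}: w = 3, v = 3
  {4}: w = 1, v = 15
  {5}: w = 6, v = 10
  {1, 2}: w = 11 > 10, infeasible
  {1, 3}: w = 10, v = 6
  {1, 4}: w = 8, v = 18
  {1, 5}: w = 13 > 10, infeasible
  {2, 3}: w = 7, v = 17
  {2, 4}: w = 5, v = 29
  {2, 5}: w = 10, v = 24
  {3, 4}: w = 4, v = 18
  {3, 5}: w = 9, v = 13
  {4, 5}: w = 7, v = 25
  {1, 2, 3}: w = 14 > 10, infeasible
  {1, 2, 4}: w = 12 > 10, infeasible
  {1, 2, 5}: w = 17 > 10, infeasible
  {1, 3, 4}: w = 11 > 10, infeasible
  {1, 3, 5}: w = 16 > 10, infeasible
  {1, 4, 5}: w = 14 > 10, infeasible
  {2, 3, 4}: w = 8, v = 32
  {2, 3, 5}: w = 13 > 10, infeasible
  {2, 4, 5}: w = 11 > 10, infeasible
  {3, 4, 5}: w = 10, v = 28
  {1, 2, 3, 4}: w = 15 > 10, infeasible
  {1, 2, 3, 5}: w = 20 > 10, infeasible
  {1, 2, 4, 5}: w = 18 > 10, infeasible
  {1, 3, 4, 5}: w = 17 > 10, infeasible
  {2, 3, 4, 5}: w = 14 > 10, infeasible
  {1, 2, 3, 4, 5}: w = 21 > 10, infeasible
Best feasible subset: items [2, 3, 4]
Total weight: 8 <= 10, total value: 32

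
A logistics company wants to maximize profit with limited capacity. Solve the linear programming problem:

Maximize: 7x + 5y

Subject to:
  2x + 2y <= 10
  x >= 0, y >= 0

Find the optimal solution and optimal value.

The feasible region has vertices at [(0, 0), (5, 0), (0, 5)].
Checking objective 7x + 5y at each vertex:
  (0, 0): 7*0 + 5*0 = 0
  (5, 0): 7*5 + 5*0 = 35
  (0, 5): 7*0 + 5*5 = 25
Maximum is 35 at (5, 0).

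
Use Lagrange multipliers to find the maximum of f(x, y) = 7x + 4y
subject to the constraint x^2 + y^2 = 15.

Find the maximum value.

Set up Lagrange conditions: grad f = lambda * grad g
  7 = 2*lambda*x
  4 = 2*lambda*y
From these: x/y = 7/4, so x = 7t, y = 4t for some t.
Substitute into constraint: (7t)^2 + (4t)^2 = 15
  t^2 * 65 = 15
  t = sqrt(15/65)
Maximum = 7*x + 4*y = (7^2 + 4^2)*t = 65 * sqrt(15/65) = sqrt(975)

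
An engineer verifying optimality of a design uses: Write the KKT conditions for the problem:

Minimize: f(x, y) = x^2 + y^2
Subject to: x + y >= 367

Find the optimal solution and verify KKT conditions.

KKT conditions for min x^2 + y^2 s.t. x + y >= 367:
Stationarity: 2x = mu, 2y = mu
So x = y = mu/2.
Complementary slackness: mu*(x + y - 367) = 0
Primal feasibility: x + y >= 367; dual feasibility: mu >= 0
If mu = 0 then x = y = 0, but 0 + 0 < 367 is infeasible, so the constraint is active.
Constraint active: x + y = 2*(mu/2) = 367 => mu = 367
x = y = 367/2, f = 134689/2
Verify: stationarity 2*(367/2) = 367 = mu; primal 367/2 + 367/2 = 367 >= 367; dual mu = 367 >= 0; complementary slackness 367*(367 - 367) = 0. All KKT conditions hold.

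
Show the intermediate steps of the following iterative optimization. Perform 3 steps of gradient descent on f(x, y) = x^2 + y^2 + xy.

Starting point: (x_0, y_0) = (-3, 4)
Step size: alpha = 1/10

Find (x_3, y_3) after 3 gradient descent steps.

f(x,y) = x^2 + y^2 + xy
grad_x = 2x + 1y, grad_y = 2y + 1x
Step 1: grad = (-2, 5), (-14/5, 7/2)
Step 2: grad = (-21/10, 21/5), (-259/100, 77/25)
Step 3: grad = (-21/10, 357/100), (-119/50, 2723/1000)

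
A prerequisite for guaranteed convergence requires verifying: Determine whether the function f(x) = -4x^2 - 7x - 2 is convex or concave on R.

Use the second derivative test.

f(x) = -4x^2 - 7x - 2
f'(x) = -8x - 7
f''(x) = -8
Since f''(x) = -8 < 0 for all x, f is concave on R.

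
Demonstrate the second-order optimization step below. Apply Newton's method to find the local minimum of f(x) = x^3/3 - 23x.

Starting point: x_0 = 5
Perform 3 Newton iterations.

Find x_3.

f(x) = x^3/3 - 23x
f'(x) = x^2 - 23, f''(x) = 2x
Newton update: x_{n+1} = x_n - (x_n^2 - 23)/(2*x_n)
Step 1: x_0 = 5, f'=2, f''=10, x_1 = 24/5
Step 2: x_1 = 24/5, f'=1/25, f''=48/5, x_2 = 1151/240
Step 3: x_2 = 1151/240, f'=1/57600, f''=1151/120, x_3 = 2649601/552480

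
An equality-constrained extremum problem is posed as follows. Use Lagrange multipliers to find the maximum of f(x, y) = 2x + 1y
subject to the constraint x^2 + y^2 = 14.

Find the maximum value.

Set up Lagrange conditions: grad f = lambda * grad g
  2 = 2*lambda*x
  1 = 2*lambda*y
From these: x/y = 2/1, so x = 2t, y = 1t for some t.
Substitute into constraint: (2t)^2 + (1t)^2 = 14
  t^2 * 5 = 14
  t = sqrt(14/5)
Maximum = 2*x + 1*y = (2^2 + 1^2)*t = 5 * sqrt(14/5) = sqrt(70)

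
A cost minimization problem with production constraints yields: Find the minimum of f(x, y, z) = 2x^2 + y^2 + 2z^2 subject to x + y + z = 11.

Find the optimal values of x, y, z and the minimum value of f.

Using Lagrange multipliers on f = 2x^2 + y^2 + 2z^2 with constraint x + y + z = 11:
Conditions: 2*2*x = lambda, 2*1*y = lambda, 2*2*z = lambda
So x = lambda/4, y = lambda/2, z = lambda/4
Substituting into constraint: lambda * (1) = 11
lambda = 11
x = 11/4, y = 11/2, z = 11/4
Minimum value = 121/2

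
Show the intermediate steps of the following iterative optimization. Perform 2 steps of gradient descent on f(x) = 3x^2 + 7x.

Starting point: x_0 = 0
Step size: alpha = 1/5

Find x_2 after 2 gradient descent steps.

f(x) = 3x^2 + 7x, f'(x) = 6x + (7)
Step 1: f'(0) = 7, x_1 = 0 - 1/5 * 7 = -7/5
Step 2: f'(-7/5) = -7/5, x_2 = -7/5 - 1/5 * -7/5 = -28/25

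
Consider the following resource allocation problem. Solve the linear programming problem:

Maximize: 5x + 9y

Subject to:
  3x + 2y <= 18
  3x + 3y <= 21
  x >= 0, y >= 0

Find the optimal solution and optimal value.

Feasible vertices: (0, 0), (0, 7), (4, 3), (6, 0)
Objective 5x + 9y at each:
  (0, 0): 0
  (0, 7): 63
  (4, 3): 47
  (6, 0): 30
Maximum is 63 at (0, 7).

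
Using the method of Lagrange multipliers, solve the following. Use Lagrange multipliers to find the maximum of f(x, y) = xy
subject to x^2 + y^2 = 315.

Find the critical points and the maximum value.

Lagrange conditions: y = 2*lambda*x and x = 2*lambda*y
If x = 0 then y = 0, violating the constraint, so x, y != 0.
Dividing: y/x = x/y => x^2 = y^2 => y = x or y = -x
Constraint: 2x^2 = 315 => x^2 = 315/2 => x = +/-sqrt(315/2)
Critical points: (sqrt(315/2), sqrt(315/2)), (-sqrt(315/2), -sqrt(315/2)), (sqrt(315/2), -sqrt(315/2)), (-sqrt(315/2), sqrt(315/2))
  y = x:  xy = x^2 = 315/2  at (sqrt(315/2), sqrt(315/2)) and (-sqrt(315/2), -sqrt(315/2))
  y = -x: xy = -x^2 = -315/2 at (sqrt(315/2), -sqrt(315/2)) and (-sqrt(315/2), sqrt(315/2))
Maximum xy = 315/2 at (sqrt(315/2), sqrt(315/2)) and (-sqrt(315/2), -sqrt(315/2))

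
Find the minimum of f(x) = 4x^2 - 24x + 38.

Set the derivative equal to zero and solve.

f(x) = 4x^2 - 24x + 38
f'(x) = 8x + (-24) = 0
x = 24/8 = 3
f(3) = 2
Since f''(x) = 8 > 0, this is a minimum.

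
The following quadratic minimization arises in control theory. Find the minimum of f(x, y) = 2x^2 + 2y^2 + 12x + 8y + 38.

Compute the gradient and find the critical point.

f(x,y) = 2x^2 + 2y^2 + 12x + 8y + 38
df/dx = 4x + (12) = 0  =>  x = -3
df/dy = 4y + (8) = 0  =>  y = -2
f(-3, -2) = 2*(-3)^2 + 2*(-2)^2 + 12*(-3) + 8*(-2) + 38 = 12
Hessian is diagonal with entries 4, 4 > 0, so this is a minimum.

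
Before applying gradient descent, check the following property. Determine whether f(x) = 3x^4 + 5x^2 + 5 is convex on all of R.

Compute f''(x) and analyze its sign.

f(x) = 3x^4 + 5x^2 + 5
f'(x) = 12x^3 + 10x
f''(x) = 36x^2 + 10
f''(x) = 36x^2 + 10 >= 10 > 0 for all x
Therefore, f is convex on R.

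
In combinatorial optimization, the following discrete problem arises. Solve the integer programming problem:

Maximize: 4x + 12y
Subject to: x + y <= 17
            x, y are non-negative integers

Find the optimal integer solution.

Objective: 4x + 12y, constraint: x + y <= 17
Coefficient of y is 12 > coefficient of x is 4, so allocate the entire budget to y.
Optimal: x = 0, y = 17, value = 204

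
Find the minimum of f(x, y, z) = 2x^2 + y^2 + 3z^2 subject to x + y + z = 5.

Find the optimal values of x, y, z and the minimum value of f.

Using Lagrange multipliers on f = 2x^2 + y^2 + 3z^2 with constraint x + y + z = 5:
Conditions: 2*2*x = lambda, 2*1*y = lambda, 2*3*z = lambda
So x = lambda/4, y = lambda/2, z = lambda/6
Substituting into constraint: lambda * (11/12) = 5
lambda = 60/11
x = 15/11, y = 30/11, z = 10/11
Minimum value = 150/11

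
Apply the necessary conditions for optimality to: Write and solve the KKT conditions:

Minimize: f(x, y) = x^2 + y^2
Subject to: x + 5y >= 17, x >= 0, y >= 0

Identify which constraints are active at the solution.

KKT conditions for min x^2 + y^2 s.t. 1x + 5y >= 17, x >= 0, y >= 0:
Stationarity: 2x = mu*1 + mu_x, 2y = mu*5 + mu_y, with mu, mu_x, mu_y >= 0
Complementary slackness: mu*(x + 5y - 17) = 0, mu_x*x = 0, mu_y*y = 0
(0, 0) is infeasible (1*0 + 5*0 < 17), so if mu = 0 stationarity would force x = mu_x/2 >= 0, y = mu_y/2 >= 0 with mu_x*x = mu_y*y = 0, i.e. x = y = 0: contradiction. Hence mu > 0 and x + 5y = 17 is active.
Try x > 0, y > 0 (so mu_x = mu_y = 0): x = 1*mu/2, y = 5*mu/2
Substitute: 1*(1*mu/2) + 5*(5*mu/2) = 17
  mu*26/2 = 17 => mu = 17/13
x* = 17/26 > 0, y* = 85/26 > 0, consistent with mu_x = mu_y = 0.
f is convex and the constraints are linear, so this KKT point is the global minimum.
f* = 289/26
Active constraints: x + 5y >= 17 (holds with equality, mu = 17/13 > 0); x >= 0 and y >= 0 are inactive (mu_x = mu_y = 0).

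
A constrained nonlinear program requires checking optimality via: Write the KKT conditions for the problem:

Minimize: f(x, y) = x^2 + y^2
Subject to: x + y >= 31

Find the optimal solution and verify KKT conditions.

KKT conditions for min x^2 + y^2 s.t. x + y >= 31:
Stationarity: 2x = mu, 2y = mu
So x = y = mu/2.
Complementary slackness: mu*(x + y - 31) = 0
Primal feasibility: x + y >= 31; dual feasibility: mu >= 0
If mu = 0 then x = y = 0, but 0 + 0 < 31 is infeasible, so the constraint is active.
Constraint active: x + y = 2*(mu/2) = 31 => mu = 31
x = y = 31/2, f = 961/2
Verify: stationarity 2*(31/2) = 31 = mu; primal 31/2 + 31/2 = 31 >= 31; dual mu = 31 >= 0; complementary slackness 31*(31 - 31) = 0. All KKT conditions hold.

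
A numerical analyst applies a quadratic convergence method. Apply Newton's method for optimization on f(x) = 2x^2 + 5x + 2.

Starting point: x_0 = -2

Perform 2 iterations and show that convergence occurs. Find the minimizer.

f(x) = 2x^2 + 5x + 2, f'(x) = 4x + (5), f''(x) = 4
Step 1: f'(-2) = -3, x_1 = -2 - -3/4 = -5/4
Step 2: f'(-5/4) = 0, x_2 = -5/4 (converged)
Newton's method converges in 1 step for quadratics.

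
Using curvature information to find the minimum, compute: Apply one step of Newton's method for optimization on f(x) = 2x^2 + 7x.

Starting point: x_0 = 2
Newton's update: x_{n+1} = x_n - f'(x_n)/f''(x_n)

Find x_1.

f(x) = 2x^2 + 7x
f'(x) = 4x + (7), f''(x) = 4
Newton step: x_1 = x_0 - f'(x_0)/f''(x_0)
f'(2) = 15
x_1 = 2 - 15/4 = -7/4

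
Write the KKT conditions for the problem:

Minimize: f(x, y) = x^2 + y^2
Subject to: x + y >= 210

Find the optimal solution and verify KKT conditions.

KKT conditions for min x^2 + y^2 s.t. x + y >= 210:
Stationarity: 2x = mu, 2y = mu
So x = y = mu/2.
Complementary slackness: mu*(x + y - 210) = 0
Primal feasibility: x + y >= 210; dual feasibility: mu >= 0
If mu = 0 then x = y = 0, but 0 + 0 < 210 is infeasible, so the constraint is active.
Constraint active: x + y = 2*(mu/2) = 210 => mu = 210
x = y = 105, f = 22050
Verify: stationarity 2*105 = 210 = mu; primal 105 + 105 = 210 >= 210; dual mu = 210 >= 0; complementary slackness 210*(210 - 210) = 0. All KKT conditions hold.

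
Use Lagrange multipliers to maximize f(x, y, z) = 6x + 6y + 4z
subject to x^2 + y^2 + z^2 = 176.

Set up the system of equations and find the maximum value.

Lagrange conditions: 6 = 2*lambda*x, 6 = 2*lambda*y, 4 = 2*lambda*z
So x:6 = y:6 = z:4, i.e. x = 6t, y = 6t, z = 4t
Constraint: t^2*(6^2 + 6^2 + 4^2) = 176
  t^2 * 88 = 176  =>  t = sqrt(2)
Maximum = 6*6t + 6*6t + 4*4t = 88*sqrt(2) = sqrt(15488)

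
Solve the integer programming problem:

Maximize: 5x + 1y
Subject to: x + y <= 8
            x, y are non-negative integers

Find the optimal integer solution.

Objective: 5x + 1y, constraint: x + y <= 8
Coefficient of x is 5 >= coefficient of y is 1, so allocate the entire budget to x.
Optimal: x = 8, y = 0, value = 40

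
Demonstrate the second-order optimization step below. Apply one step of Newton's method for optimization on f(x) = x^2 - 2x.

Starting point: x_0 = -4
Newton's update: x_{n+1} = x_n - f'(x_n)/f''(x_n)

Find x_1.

f(x) = x^2 - 2x
f'(x) = 2x + (-2), f''(x) = 2
Newton step: x_1 = x_0 - f'(x_0)/f''(x_0)
f'(-4) = -10
x_1 = -4 - -10/2 = 1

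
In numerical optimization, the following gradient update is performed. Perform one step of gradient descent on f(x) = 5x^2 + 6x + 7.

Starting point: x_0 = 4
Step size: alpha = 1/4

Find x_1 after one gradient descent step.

f(x) = 5x^2 + 6x + 7
f'(x) = 10x + 6
f'(4) = 10*4 + (6) = 46
x_1 = x_0 - alpha * f'(x_0) = 4 - 1/4 * 46 = -15/2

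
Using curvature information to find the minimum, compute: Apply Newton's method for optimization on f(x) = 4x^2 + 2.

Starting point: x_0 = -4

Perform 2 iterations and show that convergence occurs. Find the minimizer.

f(x) = 4x^2 + 2, f'(x) = 8x + (0), f''(x) = 8
Step 1: f'(-4) = -32, x_1 = -4 - -32/8 = 0
Step 2: f'(0) = 0, x_2 = 0 (converged)
Newton's method converges in 1 step for quadratics.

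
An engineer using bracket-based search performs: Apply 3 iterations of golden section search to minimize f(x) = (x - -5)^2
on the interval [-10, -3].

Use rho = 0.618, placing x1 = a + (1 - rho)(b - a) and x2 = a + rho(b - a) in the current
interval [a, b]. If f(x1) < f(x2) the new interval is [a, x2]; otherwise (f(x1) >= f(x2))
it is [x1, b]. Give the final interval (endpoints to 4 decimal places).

Golden section search for min of f(x) = (x - -5)^2 on [-10, -3].
Each step: x1 = a + (1 - rho)(b - a), x2 = a + rho(b - a); if f(x1) < f(x2) keep [a, x2], otherwise keep [x1, b].
Step 1: [-10.0000, -3.0000], x1=-7.3260 (f=5.4103), x2=-5.6740 (f=0.4543); f(x1) > f(x2) => keep [-7.3260, -3.0000]
Step 2: [-7.3260, -3.0000], x1=-5.6735 (f=0.4536), x2=-4.6525 (f=0.1207); f(x1) > f(x2) => keep [-5.6735, -3.0000]
Step 3: [-5.6735, -3.0000], x1=-4.6522 (f=0.1210), x2=-4.0213 (f=0.9579); f(x1) < f(x2) => keep [-5.6735, -4.0213]
Final interval: [-5.6735, -4.0213]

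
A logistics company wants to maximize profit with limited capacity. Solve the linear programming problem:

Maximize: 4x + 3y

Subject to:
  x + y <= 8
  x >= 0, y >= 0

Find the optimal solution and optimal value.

The feasible region has vertices at [(0, 0), (8, 0), (0, 8)].
Checking objective 4x + 3y at each vertex:
  (0, 0): 4*0 + 3*0 = 0
  (8, 0): 4*8 + 3*0 = 32
  (0, 8): 4*0 + 3*8 = 24
Maximum is 32 at (8, 0).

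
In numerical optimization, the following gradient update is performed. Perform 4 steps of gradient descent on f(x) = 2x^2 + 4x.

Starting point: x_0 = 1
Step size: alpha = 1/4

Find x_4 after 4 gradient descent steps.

f(x) = 2x^2 + 4x, f'(x) = 4x + (4)
Step 1: f'(1) = 8, x_1 = 1 - 1/4 * 8 = -1
Step 2: f'(-1) = 0, x_2 = -1 - 1/4 * 0 = -1
Step 3: f'(-1) = 0, x_3 = -1 - 1/4 * 0 = -1
Step 4: f'(-1) = 0, x_4 = -1 - 1/4 * 0 = -1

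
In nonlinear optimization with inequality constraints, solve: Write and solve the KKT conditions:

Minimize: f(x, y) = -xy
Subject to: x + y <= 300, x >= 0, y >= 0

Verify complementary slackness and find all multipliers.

Problem: min -xy s.t. x + y <= 300 (multiplier lambda), x >= 0 (mu_x), y >= 0 (mu_y)
KKT stationarity: -y + lambda - mu_x = 0, -x + lambda - mu_y = 0, with lambda, mu_x, mu_y >= 0
Complementary slackness: lambda*(x + y - 300) = 0, mu_x*x = 0, mu_y*y = 0
If lambda = 0: y = -mu_x <= 0 and x = -mu_y <= 0 force x = y = 0 with f = 0; but x = y = 150 is feasible with f = -22500 < 0, so this is not the minimum. Hence lambda > 0 and x + y = 300.
Try x > 0, y > 0 (so mu_x = mu_y = 0): y = lambda, x = lambda => x = y = lambda
x + y = 300 => 2*lambda = 300 => lambda = 150
x* = y* = 150 > 0, consistent with mu_x = mu_y = 0.
(Any feasible point with x = 0 or y = 0 has f = 0 > -22500, so the minimum is not on those boundaries.)
min(-xy) = -22500 (i.e. max xy = 22500)
Multipliers: lambda = 150, mu_x = 0, mu_y = 0
Complementary slackness: lambda*(x + y - 300) = 150*(150 + 150 - 300) = 0, mu_x*x = 0*150 = 0, mu_y*y = 0*150 = 0. Satisfied.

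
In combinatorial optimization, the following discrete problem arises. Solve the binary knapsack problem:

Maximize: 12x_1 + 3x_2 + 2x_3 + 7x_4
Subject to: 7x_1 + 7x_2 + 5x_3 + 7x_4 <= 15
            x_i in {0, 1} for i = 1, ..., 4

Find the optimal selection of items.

Items: item 1 (v=12, w=7), item 2 (v=3, w=7), item 3 (v=2, w=5), item 4 (v=7, w=7)
Capacity: 15
Checking all 16 subsets (w = total weight, v = total value):
  {}: w = 0, v = 0
  {1}: w = 7, v = 12
  {2}: w = 7, v = 3
  {3}: w = 5, v = 2
  {4}: w = 7, v = 7
  {1, 2}: w = 14, v = 15
  {1, 3}: w = 12, v = 14
  {1, 4}: w = 14, v = 19
  {2, 3}: w = 12, v = 5
  {2, 4}: w = 14, v = 10
  {3, 4}: w = 12, v = 9
  {1, 2, 3}: w = 19 > 15, infeasible
  {1, 2, 4}: w = 21 > 15, infeasible
  {1, 3, 4}: w = 19 > 15, infeasible
  {2, 3, 4}: w = 19 > 15, infeasible
  {1, 2, 3, 4}: w = 26 > 15, infeasible
Best feasible subset: items [1, 4]
Total weight: 14 <= 15, total value: 19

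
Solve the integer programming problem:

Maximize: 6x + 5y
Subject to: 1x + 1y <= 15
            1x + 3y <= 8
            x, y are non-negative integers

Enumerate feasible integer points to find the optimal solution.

Constraint 1: 1x + 1y <= 15
Constraint 2: 1x + 3y <= 8
Feasible x range (need y >= 0): 0 <= x <= min(15/1, 8/1) => x in {0, ..., 8}.
Enumerate feasible integer points row by row (the coefficient of y is 5 > 0, so for each x the largest feasible y gives the best value):
  x = 0: y <= min((15 - 1*0)/1, (8 - 1*0)/3) => y in {0, ..., 2}; best 6*0 + 5*2 = 10
  x = 1: y <= min((15 - 1*1)/1, (8 - 1*1)/3) => y in {0, ..., 2}; best 6*1 + 5*2 = 16
  x = 2: y <= min((15 - 1*2)/1, (8 - 1*2)/3) => y in {0, ..., 2}; best 6*2 + 5*2 = 22
  x = 3: y <= min((15 - 1*3)/1, (8 - 1*3)/3) => y in {0, ..., 1}; best 6*3 + 5*1 = 23
  x = 4: y <= min((15 - 1*4)/1, (8 - 1*4)/3) => y in {0, ..., 1}; best 6*4 + 5*1 = 29
  x = 5: y <= min((15 - 1*5)/1, (8 - 1*5)/3) => y in {0, ..., 1}; best 6*5 + 5*1 = 35
  x = 6: y <= min((15 - 1*6)/1, (8 - 1*6)/3) => y in {0}; best 6*6 + 5*0 = 36
  x = 7: y <= min((15 - 1*7)/1, (8 - 1*7)/3) => y in {0}; best 6*7 + 5*0 = 42
  x = 8: y <= min((15 - 1*8)/1, (8 - 1*8)/3) => y in {0}; best 6*8 + 5*0 = 48
The maximum 6x + 5y = 48 is achieved at x = 8, y = 0.
Check: 1*8 + 1*0 = 8 <= 15 and 1*8 + 3*0 = 8 <= 8.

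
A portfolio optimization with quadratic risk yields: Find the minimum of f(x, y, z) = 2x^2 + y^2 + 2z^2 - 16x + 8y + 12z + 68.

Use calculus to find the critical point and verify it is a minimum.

f(x,y,z) = 2x^2 + y^2 + 2z^2 - 16x + 8y + 12z + 68
df/dx = 4x + (-16) = 0 => x = 4
df/dy = 2y + (8) = 0 => y = -4
df/dz = 4z + (12) = 0 => z = -3
f(4,-4,-3) = 2*(4)^2 + 1*(-4)^2 + 2*(-3)^2 + -16*(4) + 8*(-4) + 12*(-3) + 68 = 2
Hessian is diagonal with entries 4, 2, 4 > 0, confirmed minimum.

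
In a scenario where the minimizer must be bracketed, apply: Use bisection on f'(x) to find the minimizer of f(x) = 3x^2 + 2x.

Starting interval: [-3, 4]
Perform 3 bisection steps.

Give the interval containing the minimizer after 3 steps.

Finding critical point of f(x) = 3x^2 + 2x using bisection on f'(x) = 6x + 2.
f'(x) = 0 when x = -1/3.
Starting interval: [-3, 4]
Step 1: mid = 1/2, f'(mid) = 5, new interval = [-3, 1/2]
Step 2: mid = -5/4, f'(mid) = -11/2, new interval = [-5/4, 1/2]
Step 3: mid = -3/8, f'(mid) = -1/4, new interval = [-3/8, 1/2]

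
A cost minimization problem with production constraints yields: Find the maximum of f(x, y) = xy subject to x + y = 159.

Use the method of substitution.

Substitute y = 159 - x into f(x,y) = xy:
g(x) = x(159 - x) = 159x - x^2
g'(x) = 159 - 2x = 0  =>  x = 159/2
y = 159 - 159/2 = 159/2
Maximum value = (159/2) * (159/2) = 25281/4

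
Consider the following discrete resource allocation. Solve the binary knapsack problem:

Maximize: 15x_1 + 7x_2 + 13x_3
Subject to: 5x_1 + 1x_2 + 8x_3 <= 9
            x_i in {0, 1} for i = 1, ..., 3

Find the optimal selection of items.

Items: item 1 (v=15, w=5), item 2 (v=7, w=1), item 3 (v=13, w=8)
Capacity: 9
Checking all 8 subsets (w = total weight, v = total value):
  {}: w = 0, v = 0
  {1}: w = 5, v = 15
  {2}: w = 1, v = 7
  {3}: w = 8, v = 13
  {1, 2}: w = 6, v = 22
  {1, 3}: w = 13 > 9, infeasible
  {2, 3}: w = 9, v = 20
  {1, 2, 3}: w = 14 > 9, infeasible
Best feasible subset: items [1, 2]
Total weight: 6 <= 9, total value: 22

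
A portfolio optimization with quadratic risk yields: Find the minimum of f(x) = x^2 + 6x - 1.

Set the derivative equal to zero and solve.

f(x) = x^2 + 6x - 1
f'(x) = 2x + (6) = 0
x = -6/2 = -3
f(-3) = -10
Since f''(x) = 2 > 0, this is a minimum.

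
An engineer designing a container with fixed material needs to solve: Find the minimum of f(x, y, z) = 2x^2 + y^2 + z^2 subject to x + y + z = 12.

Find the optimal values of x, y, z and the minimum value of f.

Using Lagrange multipliers on f = 2x^2 + y^2 + z^2 with constraint x + y + z = 12:
Conditions: 2*2*x = lambda, 2*1*y = lambda, 2*1*z = lambda
So x = lambda/4, y = lambda/2, z = lambda/2
Substituting into constraint: lambda * (5/4) = 12
lambda = 48/5
x = 12/5, y = 24/5, z = 24/5
Minimum value = 288/5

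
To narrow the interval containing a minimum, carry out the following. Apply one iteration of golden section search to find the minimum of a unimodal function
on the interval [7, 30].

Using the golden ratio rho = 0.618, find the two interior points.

Golden section search on [7, 30].
Golden ratio rho = 0.618 (approx).
Interior points:
  x_1 = 7 + (1-0.618)*23 = 15.7860
  x_2 = 7 + 0.618*23 = 21.2140
Compare f(x_1) and f(x_2) to determine which subinterval to keep.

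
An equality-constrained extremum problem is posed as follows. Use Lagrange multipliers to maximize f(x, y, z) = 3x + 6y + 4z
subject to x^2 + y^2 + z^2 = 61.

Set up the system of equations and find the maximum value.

Lagrange conditions: 3 = 2*lambda*x, 6 = 2*lambda*y, 4 = 2*lambda*z
So x:3 = y:6 = z:4, i.e. x = 3t, y = 6t, z = 4t
Constraint: t^2*(3^2 + 6^2 + 4^2) = 61
  t^2 * 61 = 61  =>  t = sqrt(1)
Maximum = 3*3t + 6*6t + 4*4t = 61*sqrt(1) = 61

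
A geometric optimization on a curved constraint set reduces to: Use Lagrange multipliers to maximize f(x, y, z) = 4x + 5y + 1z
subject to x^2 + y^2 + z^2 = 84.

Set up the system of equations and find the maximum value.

Lagrange conditions: 4 = 2*lambda*x, 5 = 2*lambda*y, 1 = 2*lambda*z
So x:4 = y:5 = z:1, i.e. x = 4t, y = 5t, z = 1t
Constraint: t^2*(4^2 + 5^2 + 1^2) = 84
  t^2 * 42 = 84  =>  t = sqrt(2)
Maximum = 4*4t + 5*5t + 1*1t = 42*sqrt(2) = sqrt(3528)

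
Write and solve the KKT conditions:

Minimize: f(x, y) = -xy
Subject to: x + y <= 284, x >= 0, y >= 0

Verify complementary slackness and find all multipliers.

Problem: min -xy s.t. x + y <= 284 (multiplier lambda), x >= 0 (mu_x), y >= 0 (mu_y)
KKT stationarity: -y + lambda - mu_x = 0, -x + lambda - mu_y = 0, with lambda, mu_x, mu_y >= 0
Complementary slackness: lambda*(x + y - 284) = 0, mu_x*x = 0, mu_y*y = 0
If lambda = 0: y = -mu_x <= 0 and x = -mu_y <= 0 force x = y = 0 with f = 0; but x = y = 142 is feasible with f = -20164 < 0, so this is not the minimum. Hence lambda > 0 and x + y = 284.
Try x > 0, y > 0 (so mu_x = mu_y = 0): y = lambda, x = lambda => x = y = lambda
x + y = 284 => 2*lambda = 284 => lambda = 142
x* = y* = 142 > 0, consistent with mu_x = mu_y = 0.
(Any feasible point with x = 0 or y = 0 has f = 0 > -20164, so the minimum is not on those boundaries.)
min(-xy) = -20164 (i.e. max xy = 20164)
Multipliers: lambda = 142, mu_x = 0, mu_y = 0
Complementary slackness: lambda*(x + y - 284) = 142*(142 + 142 - 284) = 0, mu_x*x = 0*142 = 0, mu_y*y = 0*142 = 0. Satisfied.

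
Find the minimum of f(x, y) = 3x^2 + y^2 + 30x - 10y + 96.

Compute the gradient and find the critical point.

f(x,y) = 3x^2 + y^2 + 30x - 10y + 96
df/dx = 6x + (30) = 0  =>  x = -5
df/dy = 2y + (-10) = 0  =>  y = 5
f(-5, 5) = 3*(-5)^2 + 1*(5)^2 + 30*(-5) + -10*(5) + 96 = -4
Hessian is diagonal with entries 6, 2 > 0, so this is a minimum.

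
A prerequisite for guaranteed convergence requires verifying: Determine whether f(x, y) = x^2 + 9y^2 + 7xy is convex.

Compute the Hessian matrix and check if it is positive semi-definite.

f(x,y) = x^2 + 9y^2 + 7xy
Hessian H = [[2, 7], [7, 18]]
trace(H) = 20, det(H) = -13
Eigenvalues: (20 +/- sqrt(452)) / 2 = 20.63, -0.6301
Since not both eigenvalues positive, f is neither convex nor concave.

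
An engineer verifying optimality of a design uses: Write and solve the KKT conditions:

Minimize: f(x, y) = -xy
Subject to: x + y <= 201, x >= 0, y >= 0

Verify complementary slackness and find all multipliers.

Problem: min -xy s.t. x + y <= 201 (multiplier lambda), x >= 0 (mu_x), y >= 0 (mu_y)
KKT stationarity: -y + lambda - mu_x = 0, -x + lambda - mu_y = 0, with lambda, mu_x, mu_y >= 0
Complementary slackness: lambda*(x + y - 201) = 0, mu_x*x = 0, mu_y*y = 0
If lambda = 0: y = -mu_x <= 0 and x = -mu_y <= 0 force x = y = 0 with f = 0; but x = y = 201/2 is feasible with f = -40401/4 < 0, so this is not the minimum. Hence lambda > 0 and x + y = 201.
Try x > 0, y > 0 (so mu_x = mu_y = 0): y = lambda, x = lambda => x = y = lambda
x + y = 201 => 2*lambda = 201 => lambda = 201/2
x* = y* = 201/2 > 0, consistent with mu_x = mu_y = 0.
(Any feasible point with x = 0 or y = 0 has f = 0 > -40401/4, so the minimum is not on those boundaries.)
min(-xy) = -40401/4 (i.e. max xy = 40401/4)
Multipliers: lambda = 201/2, mu_x = 0, mu_y = 0
Complementary slackness: lambda*(x + y - 201) = 201/2*(201/2 + 201/2 - 201) = 0, mu_x*x = 0*201/2 = 0, mu_y*y = 0*201/2 = 0. Satisfied.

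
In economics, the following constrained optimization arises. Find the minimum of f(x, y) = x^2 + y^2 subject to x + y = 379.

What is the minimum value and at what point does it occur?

Substitute y = 379 - x into f(x,y) = x^2 + y^2:
g(x) = x^2 + (379 - x)^2 = 2x^2 - 758x + 143641
g'(x) = 4x - 758 = 0  =>  x = 379/2
y = 379 - 379/2 = 379/2
Minimum value = (379/2)^2 + (379/2)^2 = 143641/2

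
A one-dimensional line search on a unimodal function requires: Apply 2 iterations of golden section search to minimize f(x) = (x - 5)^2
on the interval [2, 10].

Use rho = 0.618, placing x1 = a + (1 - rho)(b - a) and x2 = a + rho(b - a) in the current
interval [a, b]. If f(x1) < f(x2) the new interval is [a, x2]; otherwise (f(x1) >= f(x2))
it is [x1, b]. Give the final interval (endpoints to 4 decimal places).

Golden section search for min of f(x) = (x - 5)^2 on [2, 10].
Each step: x1 = a + (1 - rho)(b - a), x2 = a + rho(b - a); if f(x1) < f(x2) keep [a, x2], otherwise keep [x1, b].
Step 1: [2.0000, 10.0000], x1=5.0560 (f=0.0031), x2=6.9440 (f=3.7791); f(x1) < f(x2) => keep [2.0000, 6.9440]
Step 2: [2.0000, 6.9440], x1=3.8886 (f=1.2352), x2=5.0554 (f=0.0031); f(x1) > f(x2) => keep [3.8886, 6.9440]
Final interval: [3.8886, 6.9440]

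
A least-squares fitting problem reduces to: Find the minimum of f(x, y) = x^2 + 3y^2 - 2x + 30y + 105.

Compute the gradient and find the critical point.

f(x,y) = x^2 + 3y^2 - 2x + 30y + 105
df/dx = 2x + (-2) = 0  =>  x = 1
df/dy = 6y + (30) = 0  =>  y = -5
f(1, -5) = 1*(1)^2 + 3*(-5)^2 + -2*(1) + 30*(-5) + 105 = 29
Hessian is diagonal with entries 2, 6 > 0, so this is a minimum.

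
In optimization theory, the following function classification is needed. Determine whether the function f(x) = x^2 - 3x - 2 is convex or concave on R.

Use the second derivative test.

f(x) = x^2 - 3x - 2
f'(x) = 2x - 3
f''(x) = 2
Since f''(x) = 2 > 0 for all x, f is convex on R.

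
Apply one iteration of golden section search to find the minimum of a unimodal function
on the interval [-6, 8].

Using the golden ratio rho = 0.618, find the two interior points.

Golden section search on [-6, 8].
Golden ratio rho = 0.618 (approx).
Interior points:
  x_1 = -6 + (1-0.618)*14 = -0.6520
  x_2 = -6 + 0.618*14 = 2.6520
Compare f(x_1) and f(x_2) to determine which subinterval to keep.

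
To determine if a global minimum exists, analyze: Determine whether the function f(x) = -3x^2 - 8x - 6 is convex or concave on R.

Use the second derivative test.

f(x) = -3x^2 - 8x - 6
f'(x) = -6x - 8
f''(x) = -6
Since f''(x) = -6 < 0 for all x, f is concave on R.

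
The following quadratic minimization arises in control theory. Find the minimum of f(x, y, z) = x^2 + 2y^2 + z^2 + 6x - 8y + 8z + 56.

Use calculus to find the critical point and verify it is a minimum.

f(x,y,z) = x^2 + 2y^2 + z^2 + 6x - 8y + 8z + 56
df/dx = 2x + (6) = 0 => x = -3
df/dy = 4y + (-8) = 0 => y = 2
df/dz = 2z + (8) = 0 => z = -4
f(-3,2,-4) = 1*(-3)^2 + 2*(2)^2 + 1*(-4)^2 + 6*(-3) + -8*(2) + 8*(-4) + 56 = 23
Hessian is diagonal with entries 2, 4, 2 > 0, confirmed minimum.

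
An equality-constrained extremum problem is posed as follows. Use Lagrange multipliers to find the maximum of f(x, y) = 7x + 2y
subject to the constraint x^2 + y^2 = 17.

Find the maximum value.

Set up Lagrange conditions: grad f = lambda * grad g
  7 = 2*lambda*x
  2 = 2*lambda*y
From these: x/y = 7/2, so x = 7t, y = 2t for some t.
Substitute into constraint: (7t)^2 + (2t)^2 = 17
  t^2 * 53 = 17
  t = sqrt(17/53)
Maximum = 7*x + 2*y = (7^2 + 2^2)*t = 53 * sqrt(17/53) = sqrt(901)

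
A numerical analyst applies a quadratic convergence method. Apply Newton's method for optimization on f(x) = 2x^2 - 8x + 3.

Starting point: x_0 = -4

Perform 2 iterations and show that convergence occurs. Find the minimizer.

f(x) = 2x^2 - 8x + 3, f'(x) = 4x + (-8), f''(x) = 4
Step 1: f'(-4) = -24, x_1 = -4 - -24/4 = 2
Step 2: f'(2) = 0, x_2 = 2 (converged)
Newton's method converges in 1 step for quadratics.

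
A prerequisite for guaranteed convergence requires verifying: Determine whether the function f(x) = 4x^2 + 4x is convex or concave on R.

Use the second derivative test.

f(x) = 4x^2 + 4x
f'(x) = 8x + 4
f''(x) = 8
Since f''(x) = 8 > 0 for all x, f is convex on R.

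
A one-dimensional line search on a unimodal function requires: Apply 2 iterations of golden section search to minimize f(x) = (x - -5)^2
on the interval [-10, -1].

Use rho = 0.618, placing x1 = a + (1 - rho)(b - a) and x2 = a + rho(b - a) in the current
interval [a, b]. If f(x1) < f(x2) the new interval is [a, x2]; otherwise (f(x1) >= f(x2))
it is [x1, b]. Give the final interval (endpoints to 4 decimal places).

Golden section search for min of f(x) = (x - -5)^2 on [-10, -1].
Each step: x1 = a + (1 - rho)(b - a), x2 = a + rho(b - a); if f(x1) < f(x2) keep [a, x2], otherwise keep [x1, b].
Step 1: [-10.0000, -1.0000], x1=-6.5620 (f=2.4398), x2=-4.4380 (f=0.3158); f(x1) > f(x2) => keep [-6.5620, -1.0000]
Step 2: [-6.5620, -1.0000], x1=-4.4373 (f=0.3166), x2=-3.1247 (f=3.5168); f(x1) < f(x2) => keep [-6.5620, -3.1247]
Final interval: [-6.5620, -3.1247]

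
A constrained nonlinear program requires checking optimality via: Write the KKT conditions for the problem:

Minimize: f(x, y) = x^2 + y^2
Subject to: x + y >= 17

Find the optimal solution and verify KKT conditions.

KKT conditions for min x^2 + y^2 s.t. x + y >= 17:
Stationarity: 2x = mu, 2y = mu
So x = y = mu/2.
Complementary slackness: mu*(x + y - 17) = 0
Primal feasibility: x + y >= 17; dual feasibility: mu >= 0
If mu = 0 then x = y = 0, but 0 + 0 < 17 is infeasible, so the constraint is active.
Constraint active: x + y = 2*(mu/2) = 17 => mu = 17
x = y = 17/2, f = 289/2
Verify: stationarity 2*(17/2) = 17 = mu; primal 17/2 + 17/2 = 17 >= 17; dual mu = 17 >= 0; complementary slackness 17*(17 - 17) = 0. All KKT conditions hold.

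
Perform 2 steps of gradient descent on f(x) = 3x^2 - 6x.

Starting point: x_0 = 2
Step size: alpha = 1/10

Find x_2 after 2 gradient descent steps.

f(x) = 3x^2 - 6x, f'(x) = 6x + (-6)
Step 1: f'(2) = 6, x_1 = 2 - 1/10 * 6 = 7/5
Step 2: f'(7/5) = 12/5, x_2 = 7/5 - 1/10 * 12/5 = 29/25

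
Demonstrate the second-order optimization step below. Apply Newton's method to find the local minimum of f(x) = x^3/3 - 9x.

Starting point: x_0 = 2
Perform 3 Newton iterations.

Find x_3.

f(x) = x^3/3 - 9x
f'(x) = x^2 - 9, f''(x) = 2x
Newton update: x_{n+1} = x_n - (x_n^2 - 9)/(2*x_n)
Step 1: x_0 = 2, f'=-5, f''=4, x_1 = 13/4
Step 2: x_1 = 13/4, f'=25/16, f''=13/2, x_2 = 313/104
Step 3: x_2 = 313/104, f'=625/10816, f''=313/52, x_3 = 195313/65104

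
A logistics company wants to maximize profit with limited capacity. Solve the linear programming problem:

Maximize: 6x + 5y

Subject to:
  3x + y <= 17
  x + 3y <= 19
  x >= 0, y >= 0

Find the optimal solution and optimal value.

Feasible vertices: (0, 0), (0, 19/3), (4, 5), (17/3, 0)
Objective 6x + 5y at each:
  (0, 0): 0
  (0, 19/3): 95/3
  (4, 5): 49
  (17/3, 0): 34
Maximum is 49 at (4, 5).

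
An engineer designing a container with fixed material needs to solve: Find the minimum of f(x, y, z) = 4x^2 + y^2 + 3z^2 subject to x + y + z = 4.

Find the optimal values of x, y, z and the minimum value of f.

Using Lagrange multipliers on f = 4x^2 + y^2 + 3z^2 with constraint x + y + z = 4:
Conditions: 2*4*x = lambda, 2*1*y = lambda, 2*3*z = lambda
So x = lambda/8, y = lambda/2, z = lambda/6
Substituting into constraint: lambda * (19/24) = 4
lambda = 96/19
x = 12/19, y = 48/19, z = 16/19
Minimum value = 192/19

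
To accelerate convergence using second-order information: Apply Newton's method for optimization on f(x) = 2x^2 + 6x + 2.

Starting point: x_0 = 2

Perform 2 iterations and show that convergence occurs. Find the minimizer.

f(x) = 2x^2 + 6x + 2, f'(x) = 4x + (6), f''(x) = 4
Step 1: f'(2) = 14, x_1 = 2 - 14/4 = -3/2
Step 2: f'(-3/2) = 0, x_2 = -3/2 (converged)
Newton's method converges in 1 step for quadratics.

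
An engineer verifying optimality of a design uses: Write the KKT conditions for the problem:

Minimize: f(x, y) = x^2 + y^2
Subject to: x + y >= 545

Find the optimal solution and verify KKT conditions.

KKT conditions for min x^2 + y^2 s.t. x + y >= 545:
Stationarity: 2x = mu, 2y = mu
So x = y = mu/2.
Complementary slackness: mu*(x + y - 545) = 0
Primal feasibility: x + y >= 545; dual feasibility: mu >= 0
If mu = 0 then x = y = 0, but 0 + 0 < 545 is infeasible, so the constraint is active.
Constraint active: x + y = 2*(mu/2) = 545 => mu = 545
x = y = 545/2, f = 297025/2
Verify: stationarity 2*(545/2) = 545 = mu; primal 545/2 + 545/2 = 545 >= 545; dual mu = 545 >= 0; complementary slackness 545*(545 - 545) = 0. All KKT conditions hold.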